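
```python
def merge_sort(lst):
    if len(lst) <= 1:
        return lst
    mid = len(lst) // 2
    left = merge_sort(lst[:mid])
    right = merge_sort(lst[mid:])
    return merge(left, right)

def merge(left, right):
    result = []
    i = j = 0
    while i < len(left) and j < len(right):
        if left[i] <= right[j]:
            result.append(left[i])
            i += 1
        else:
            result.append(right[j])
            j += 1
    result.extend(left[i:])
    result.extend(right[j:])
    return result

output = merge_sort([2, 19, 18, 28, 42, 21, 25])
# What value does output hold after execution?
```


merge_sort([2, 19, 18, 28, 42, 21, 25])
Split into [2, 19, 18] and [28, 42, 21, 25]
Left sorted: [2, 18, 19]
Right sorted: [21, 25, 28, 42]
Merge [2, 18, 19] and [21, 25, 28, 42]
= [2, 18, 19, 21, 25, 28, 42]


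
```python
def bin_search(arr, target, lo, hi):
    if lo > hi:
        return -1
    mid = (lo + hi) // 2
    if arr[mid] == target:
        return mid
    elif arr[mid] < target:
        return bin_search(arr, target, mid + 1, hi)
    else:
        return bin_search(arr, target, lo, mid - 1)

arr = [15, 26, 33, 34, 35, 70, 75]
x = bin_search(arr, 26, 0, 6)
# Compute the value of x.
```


bin_search(arr, 26, 0, 6)
lo=0, hi=6, mid=3, arr[mid]=34
34 > 26, search left half
lo=0, hi=2, mid=1, arr[mid]=26
arr[1] == 26, found at index 1
= 1


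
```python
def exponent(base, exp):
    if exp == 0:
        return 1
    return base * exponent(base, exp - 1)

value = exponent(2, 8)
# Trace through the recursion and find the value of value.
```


exponent(2, 8)
= 2 * exponent(2, 7)
= 2 * 2 * exponent(2, 6)
= 2 * 2 * 2 * exponent(2, 5)
= 2 * 2 * 2 * 2 * exponent(2, 4)
= 2 * 2 * 2 * 2 * 2 * exponent(2, 3)
= 2 * 2 * 2 * 2 * 2 * 2 * exponent(2, 2)
= 2 * 2 * 2 * 2 * 2 * 2 * 2 * exponent(2, 1)
= 2 * 2 * 2 * 2 * 2 * 2 * 2 * 2 * exponent(2, 0)
= 2 * 2 * 2 * 2 * 2 * 2 * 2 * 2 * 1
= 256


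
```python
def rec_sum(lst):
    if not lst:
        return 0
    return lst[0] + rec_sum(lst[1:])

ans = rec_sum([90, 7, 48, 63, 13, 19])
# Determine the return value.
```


rec_sum([90, 7, 48, 63, 13, 19])
= 90 + rec_sum([7, 48, 63, 13, 19])
= 90 + 7 + rec_sum([48, 63, 13, 19])
= 90 + 7 + 48 + rec_sum([63, 13, 19])
= 90 + 7 + 48 + 63 + rec_sum([13, 19])
= 90 + 7 + 48 + 63 + 13 + rec_sum([19])
= 90 + 7 + 48 + 63 + 13 + 19 + rec_sum([])
= 90 + 7 + 48 + 63 + 13 + 19 + 0
= 240


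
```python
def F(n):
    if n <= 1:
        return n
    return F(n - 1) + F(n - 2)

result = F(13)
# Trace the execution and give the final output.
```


F(13)
= F(12) + F(11)
= (F(11) + F(10)) + F(11)
Computing bottom-up: F(0)=0, F(1)=1, F(2)=1, F(3)=2, F(4)=3, F(5)=5, F(6)=8, F(7)=13, F(8)=21, F(9)=34, F(10)=55, F(11)=89, F(12)=144, F(13)=233
= 233


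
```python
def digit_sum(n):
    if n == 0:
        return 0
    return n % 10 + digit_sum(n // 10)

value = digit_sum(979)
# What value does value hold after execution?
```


digit_sum(979)
= 9 + digit_sum(97)
= 9 + 7 + digit_sum(9)
= 9 + 7 + 9 + digit_sum(0)
= 9 + 7 + 9 + 0
= 25


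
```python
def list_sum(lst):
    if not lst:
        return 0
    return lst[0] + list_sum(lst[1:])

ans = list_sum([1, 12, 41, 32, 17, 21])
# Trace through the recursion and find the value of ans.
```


list_sum([1, 12, 41, 32, 17, 21])
= 1 + list_sum([12, 41, 32, 17, 21])
= 1 + 12 + list_sum([41, 32, 17, 21])
= 1 + 12 + 41 + list_sum([32, 17, 21])
= 1 + 12 + 41 + 32 + list_sum([17, 21])
= 1 + 12 + 41 + 32 + 17 + list_sum([21])
= 1 + 12 + 41 + 32 + 17 + 21 + list_sum([])
= 1 + 12 + 41 + 32 + 17 + 21 + 0
= 124


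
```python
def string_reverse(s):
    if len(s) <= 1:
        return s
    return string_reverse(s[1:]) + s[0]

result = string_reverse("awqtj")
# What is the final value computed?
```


string_reverse("awqtj")
= string_reverse("wqtj") + "a"
= string_reverse("qtj") + "w" + "a"
= string_reverse("tj") + "q" + "w" + "a"
= string_reverse("j") + "t" + "q" + "w" + "a"
= "j" + "t" + "q" + "w" + "a"
= "jtqwa"


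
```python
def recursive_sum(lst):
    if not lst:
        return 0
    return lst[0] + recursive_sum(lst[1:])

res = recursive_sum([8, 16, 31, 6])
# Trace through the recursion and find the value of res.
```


recursive_sum([8, 16, 31, 6])
= 8 + recursive_sum([16, 31, 6])
= 8 + 16 + recursive_sum([31, 6])
= 8 + 16 + 31 + recursive_sum([6])
= 8 + 16 + 31 + 6 + recursive_sum([])
= 8 + 16 + 31 + 6 + 0
= 61


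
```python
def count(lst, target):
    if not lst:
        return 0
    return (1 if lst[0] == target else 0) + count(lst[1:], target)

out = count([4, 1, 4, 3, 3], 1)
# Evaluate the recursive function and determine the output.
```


count([4, 1, 4, 3, 3], 1)
lst[0]=4 != 1: 0 + count([1, 4, 3, 3], 1)
lst[0]=1 == 1: 1 + count([4, 3, 3], 1)
lst[0]=4 != 1: 0 + count([3, 3], 1)
lst[0]=3 != 1: 0 + count([3], 1)
lst[0]=3 != 1: 0 + count([], 1)
= 1


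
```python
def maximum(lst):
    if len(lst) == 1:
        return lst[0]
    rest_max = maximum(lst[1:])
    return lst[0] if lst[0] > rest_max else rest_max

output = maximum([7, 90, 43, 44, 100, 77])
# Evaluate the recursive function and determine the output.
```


maximum([7, 90, 43, 44, 100, 77])
= compare 7 with maximum([90, 43, 44, 100, 77])
= compare 90 with maximum([43, 44, 100, 77])
= compare 43 with maximum([44, 100, 77])
= compare 44 with maximum([100, 77])
= compare 100 with maximum([77])
Base: maximum([77]) = 77
compare 100 with 77: max = 100
compare 44 with 100: max = 100
compare 43 with 100: max = 100
compare 90 with 100: max = 100
compare 7 with 100: max = 100
= 100


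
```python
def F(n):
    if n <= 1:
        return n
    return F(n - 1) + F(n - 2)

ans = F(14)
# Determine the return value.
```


F(14)
= F(13) + F(12)
= (F(12) + F(11)) + F(12)
Computing bottom-up: F(0)=0, F(1)=1, F(2)=1, F(3)=2, F(4)=3, F(5)=5, F(6)=8, F(7)=13, F(8)=21, F(9)=34, F(10)=55, F(11)=89, F(12)=144, F(13)=233, F(14)=377
= 377


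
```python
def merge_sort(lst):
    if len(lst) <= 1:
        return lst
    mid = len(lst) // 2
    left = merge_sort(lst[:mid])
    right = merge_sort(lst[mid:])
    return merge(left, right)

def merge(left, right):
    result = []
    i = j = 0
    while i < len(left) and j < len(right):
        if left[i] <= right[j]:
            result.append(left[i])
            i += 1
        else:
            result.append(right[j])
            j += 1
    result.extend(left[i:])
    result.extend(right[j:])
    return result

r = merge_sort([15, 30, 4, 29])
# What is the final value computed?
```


merge_sort([15, 30, 4, 29])
Split into [15, 30] and [4, 29]
Left sorted: [15, 30]
Right sorted: [4, 29]
Merge [15, 30] and [4, 29]
= [4, 15, 29, 30]


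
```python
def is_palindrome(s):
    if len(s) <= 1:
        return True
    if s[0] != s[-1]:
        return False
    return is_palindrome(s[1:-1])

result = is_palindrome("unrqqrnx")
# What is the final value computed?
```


is_palindrome("unrqqrnx")
"unrqqrnx": s[0]='u' != s[-1]='x' -> False
= False


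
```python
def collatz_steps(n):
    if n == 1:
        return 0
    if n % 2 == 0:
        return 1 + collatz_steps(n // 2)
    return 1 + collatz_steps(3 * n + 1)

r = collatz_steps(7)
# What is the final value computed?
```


collatz_steps(7)
7 is odd -> 3*7+1 = 22 -> collatz_steps(22)
22 is even -> collatz_steps(11)
11 is odd -> 3*11+1 = 34 -> collatz_steps(34)
34 is even -> collatz_steps(17)
17 is odd -> 3*17+1 = 52 -> collatz_steps(52)
52 is even -> collatz_steps(26)
26 is even -> collatz_steps(13)
13 is odd -> 3*13+1 = 40 -> collatz_steps(40)
40 is even -> collatz_steps(20)
20 is even -> collatz_steps(10)
10 is even -> collatz_steps(5)
5 is odd -> 3*5+1 = 16 -> collatz_steps(16)
16 is even -> collatz_steps(8)
8 is even -> collatz_steps(4)
4 is even -> collatz_steps(2)
2 is even -> collatz_steps(1)
Reached 1 after 16 steps
= 16


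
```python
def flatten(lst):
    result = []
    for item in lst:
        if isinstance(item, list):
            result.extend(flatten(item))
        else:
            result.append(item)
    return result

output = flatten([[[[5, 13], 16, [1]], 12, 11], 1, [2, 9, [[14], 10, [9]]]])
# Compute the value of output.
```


flatten([[[[5, 13], 16, [1]], 12, 11], 1, [2, 9, [[14], 10, [9]]]])
Processing each element:
  [[[5, 13], 16, [1]], 12, 11] is a list -> flatten recursively -> [5, 13, 16, 1, 12, 11]
  1 is not a list -> append 1
  [2, 9, [[14], 10, [9]]] is a list -> flatten recursively -> [2, 9, 14, 10, 9]
= [5, 13, 16, 1, 12, 11, 1, 2, 9, 14, 10, 9]


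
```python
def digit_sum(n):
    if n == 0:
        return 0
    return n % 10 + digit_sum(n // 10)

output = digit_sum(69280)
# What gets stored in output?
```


digit_sum(69280)
= 0 + digit_sum(6928)
= 0 + 8 + digit_sum(692)
= 0 + 8 + 2 + digit_sum(69)
= 0 + 8 + 2 + 9 + digit_sum(6)
= 0 + 8 + 2 + 9 + 6 + digit_sum(0)
= 0 + 8 + 2 + 9 + 6 + 0
= 25


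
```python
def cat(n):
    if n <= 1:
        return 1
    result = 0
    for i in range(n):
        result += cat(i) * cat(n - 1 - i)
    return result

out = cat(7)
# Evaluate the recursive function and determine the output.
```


cat(7)
= sum of cat(i) * cat(7-1-i) for i in 0..6
First compute sub-values bottom-up:
  cat(0) = 1, cat(1) = 1
  cat(2) = 1*1 + 1*1 = 2
  cat(3) = 1*2 + 1*1 + 2*1 = 5
  cat(4) = 1*5 + 1*2 + 2*1 + 5*1 = 14
  cat(5) = 1*14 + 1*5 + 2*2 + 5*1 + 14*1 = 42
  cat(6) = 1*42 + 1*14 + 2*5 + 5*2 + 14*1 + 42*1 = 132
Now cat(7):
  cat(0)*cat(6) = 1*132 = 132
  cat(1)*cat(5) = 1*42 = 42
  cat(2)*cat(4) = 2*14 = 28
  cat(3)*cat(3) = 5*5 = 25
  cat(4)*cat(2) = 14*2 = 28
  cat(5)*cat(1) = 42*1 = 42
  cat(6)*cat(0) = 132*1 = 132
= 132 + 42 + 28 + 25 + 28 + 42 + 132
= 429


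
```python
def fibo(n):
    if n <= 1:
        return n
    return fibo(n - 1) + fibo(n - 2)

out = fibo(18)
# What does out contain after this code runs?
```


fibo(18)
= fibo(17) + fibo(16)
= (fibo(16) + fibo(15)) + fibo(16)
Computing bottom-up: fibo(0)=0, fibo(1)=1, fibo(2)=1, fibo(3)=2, fibo(4)=3, fibo(5)=5, fibo(6)=8, fibo(7)=13, fibo(8)=21, fibo(9)=34, fibo(10)=55, fibo(11)=89, fibo(12)=144, fibo(13)=233, fibo(14)=377, fibo(15)=610, fibo(16)=987, fibo(17)=1597, fibo(18)=2584
= 2584


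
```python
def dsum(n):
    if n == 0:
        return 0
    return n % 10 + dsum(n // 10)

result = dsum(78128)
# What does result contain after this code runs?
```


dsum(78128)
= 8 + dsum(7812)
= 8 + 2 + dsum(781)
= 8 + 2 + 1 + dsum(78)
= 8 + 2 + 1 + 8 + dsum(7)
= 8 + 2 + 1 + 8 + 7 + dsum(0)
= 8 + 2 + 1 + 8 + 7 + 0
= 26


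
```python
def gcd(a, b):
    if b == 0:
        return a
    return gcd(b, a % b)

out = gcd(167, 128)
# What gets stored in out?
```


gcd(167, 128)
= gcd(128, 167 % 128) = gcd(128, 39)
= gcd(39, 128 % 39) = gcd(39, 11)
= gcd(11, 39 % 11) = gcd(11, 6)
= gcd(6, 11 % 6) = gcd(6, 5)
= gcd(5, 6 % 5) = gcd(5, 1)
= gcd(1, 5 % 1) = gcd(1, 0)
b == 0, return a = 1


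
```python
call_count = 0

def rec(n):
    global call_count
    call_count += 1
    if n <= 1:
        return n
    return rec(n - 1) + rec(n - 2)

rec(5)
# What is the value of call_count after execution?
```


rec(5) calls rec(4) and rec(3); each non-base call branches into two more.
Let C(k) = total number of calls made by rec(k), including the call to rec(k) itself.
Base cases: C(0) = 1, C(1) = 1
Recurrence: C(k) = 1 + C(k-1) + C(k-2)
  C(2) = 1 + C(1) + C(0) = 1 + 1 + 1 = 3
  C(3) = 1 + C(2) + C(1) = 1 + 3 + 1 = 5
  C(4) = 1 + C(3) + C(2) = 1 + 5 + 3 = 9
  C(5) = 1 + C(4) + C(3) = 1 + 9 + 5 = 15
Total calls = C(5) = 15


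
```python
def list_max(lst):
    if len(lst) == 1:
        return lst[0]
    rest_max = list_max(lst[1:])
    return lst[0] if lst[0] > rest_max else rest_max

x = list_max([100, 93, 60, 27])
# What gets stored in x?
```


list_max([100, 93, 60, 27])
= compare 100 with list_max([93, 60, 27])
= compare 93 with list_max([60, 27])
= compare 60 with list_max([27])
Base: list_max([27]) = 27
compare 60 with 27: max = 60
compare 93 with 60: max = 93
compare 100 with 93: max = 100
= 100


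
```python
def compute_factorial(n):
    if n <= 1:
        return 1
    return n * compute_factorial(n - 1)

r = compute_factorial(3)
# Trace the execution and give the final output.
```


compute_factorial(3)
= 3 * compute_factorial(2)
= 3 * 2 * compute_factorial(1)
= 3 * 2 * 1
= 6


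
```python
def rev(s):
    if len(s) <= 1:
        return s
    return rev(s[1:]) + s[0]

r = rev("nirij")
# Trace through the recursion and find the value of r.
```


rev("nirij")
= rev("irij") + "n"
= rev("rij") + "i" + "n"
= rev("ij") + "r" + "i" + "n"
= rev("j") + "i" + "r" + "i" + "n"
= "j" + "i" + "r" + "i" + "n"
= "jirin"


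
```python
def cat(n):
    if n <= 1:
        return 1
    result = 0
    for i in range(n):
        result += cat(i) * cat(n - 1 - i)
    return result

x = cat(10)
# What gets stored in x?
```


cat(10)
= sum of cat(i) * cat(10-1-i) for i in 0..9
First compute sub-values bottom-up:
  cat(0) = 1, cat(1) = 1
  cat(2) = 1*1 + 1*1 = 2
  cat(3) = 1*2 + 1*1 + 2*1 = 5
  cat(4) = 1*5 + 1*2 + 2*1 + 5*1 = 14
  cat(5) = 1*14 + 1*5 + 2*2 + 5*1 + 14*1 = 42
  cat(6) = 1*42 + 1*14 + 2*5 + 5*2 + 14*1 + 42*1 = 132
  cat(7) = 1*132 + 1*42 + 2*14 + 5*5 + 14*2 + 42*1 + 132*1 = 429
  cat(8) = 1*429 + 1*132 + 2*42 + 5*14 + 14*5 + 42*2 + 132*1 + 429*1 = 1430
  cat(9) = 1*1430 + 1*429 + 2*132 + 5*42 + 14*14 + 42*5 + 132*2 + 429*1 + 1430*1 = 4862
Now cat(10):
  cat(0)*cat(9) = 1*4862 = 4862
  cat(1)*cat(8) = 1*1430 = 1430
  cat(2)*cat(7) = 2*429 = 858
  cat(3)*cat(6) = 5*132 = 660
  cat(4)*cat(5) = 14*42 = 588
  cat(5)*cat(4) = 42*14 = 588
  cat(6)*cat(3) = 132*5 = 660
  cat(7)*cat(2) = 429*2 = 858
  cat(8)*cat(1) = 1430*1 = 1430
  cat(9)*cat(0) = 4862*1 = 4862
= 4862 + 1430 + 858 + 660 + 588 + 588 + 660 + 858 + 1430 + 4862
= 16796


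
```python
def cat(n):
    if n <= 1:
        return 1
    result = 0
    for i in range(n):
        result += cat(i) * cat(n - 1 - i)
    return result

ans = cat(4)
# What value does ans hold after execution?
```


cat(4)
= sum of cat(i) * cat(4-1-i) for i in 0..3
First compute sub-values bottom-up:
  cat(0) = 1, cat(1) = 1
  cat(2) = 1*1 + 1*1 = 2
  cat(3) = 1*2 + 1*1 + 2*1 = 5
Now cat(4):
  cat(0)*cat(3) = 1*5 = 5
  cat(1)*cat(2) = 1*2 = 2
  cat(2)*cat(1) = 2*1 = 2
  cat(3)*cat(0) = 5*1 = 5
= 5 + 2 + 2 + 5
= 14


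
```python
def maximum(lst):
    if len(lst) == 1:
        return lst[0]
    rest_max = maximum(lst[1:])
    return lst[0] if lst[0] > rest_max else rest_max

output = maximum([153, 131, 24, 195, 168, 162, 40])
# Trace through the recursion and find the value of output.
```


maximum([153, 131, 24, 195, 168, 162, 40])
= compare 153 with maximum([131, 24, 195, 168, 162, 40])
= compare 131 with maximum([24, 195, 168, 162, 40])
= compare 24 with maximum([195, 168, 162, 40])
= compare 195 with maximum([168, 162, 40])
= compare 168 with maximum([162, 40])
= compare 162 with maximum([40])
Base: maximum([40]) = 40
compare 162 with 40: max = 162
compare 168 with 162: max = 168
compare 195 with 168: max = 195
compare 24 with 195: max = 195
compare 131 with 195: max = 195
compare 153 with 195: max = 195
= 195


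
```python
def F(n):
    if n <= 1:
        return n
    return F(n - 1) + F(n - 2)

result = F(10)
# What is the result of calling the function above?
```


F(10)
= F(9) + F(8)
= (F(8) + F(7)) + F(8)
Computing bottom-up: F(0)=0, F(1)=1, F(2)=1, F(3)=2, F(4)=3, F(5)=5, F(6)=8, F(7)=13, F(8)=21, F(9)=34, F(10)=55
= 55


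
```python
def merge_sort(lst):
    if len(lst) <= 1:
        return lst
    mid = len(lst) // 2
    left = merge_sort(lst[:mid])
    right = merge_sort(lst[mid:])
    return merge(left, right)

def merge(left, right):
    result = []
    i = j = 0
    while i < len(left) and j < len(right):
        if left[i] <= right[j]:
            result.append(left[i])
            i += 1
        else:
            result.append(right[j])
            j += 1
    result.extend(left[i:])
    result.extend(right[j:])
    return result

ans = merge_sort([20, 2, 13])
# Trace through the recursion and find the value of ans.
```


merge_sort([20, 2, 13])
Split into [20] and [2, 13]
Left sorted: [20]
Right sorted: [2, 13]
Merge [20] and [2, 13]
= [2, 13, 20]


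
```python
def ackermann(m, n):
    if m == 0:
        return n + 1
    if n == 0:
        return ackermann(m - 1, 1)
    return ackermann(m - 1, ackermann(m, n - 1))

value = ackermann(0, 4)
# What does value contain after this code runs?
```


ackermann(0, 4)
m == 0: return 4 + 1 = 5
= 5


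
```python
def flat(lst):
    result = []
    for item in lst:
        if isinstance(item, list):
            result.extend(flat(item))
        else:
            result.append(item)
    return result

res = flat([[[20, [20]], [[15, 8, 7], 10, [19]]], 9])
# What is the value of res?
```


flat([[[20, [20]], [[15, 8, 7], 10, [19]]], 9])
Processing each element:
  [[20, [20]], [[15, 8, 7], 10, [19]]] is a list -> flat recursively -> [20, 20, 15, 8, 7, 10, 19]
  9 is not a list -> append 9
= [20, 20, 15, 8, 7, 10, 19, 9]


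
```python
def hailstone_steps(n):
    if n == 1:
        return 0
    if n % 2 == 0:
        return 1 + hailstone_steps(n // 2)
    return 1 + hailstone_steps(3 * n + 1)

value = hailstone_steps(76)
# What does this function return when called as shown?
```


hailstone_steps(76)
76 is even -> hailstone_steps(38)
38 is even -> hailstone_steps(19)
19 is odd -> 3*19+1 = 58 -> hailstone_steps(58)
58 is even -> hailstone_steps(29)
29 is odd -> 3*29+1 = 88 -> hailstone_steps(88)
88 is even -> hailstone_steps(44)
44 is even -> hailstone_steps(22)
22 is even -> hailstone_steps(11)
11 is odd -> 3*11+1 = 34 -> hailstone_steps(34)
34 is even -> hailstone_steps(17)
17 is odd -> 3*17+1 = 52 -> hailstone_steps(52)
52 is even -> hailstone_steps(26)
26 is even -> hailstone_steps(13)
13 is odd -> 3*13+1 = 40 -> hailstone_steps(40)
40 is even -> hailstone_steps(20)
20 is even -> hailstone_steps(10)
10 is even -> hailstone_steps(5)
5 is odd -> 3*5+1 = 16 -> hailstone_steps(16)
16 is even -> hailstone_steps(8)
8 is even -> hailstone_steps(4)
4 is even -> hailstone_steps(2)
2 is even -> hailstone_steps(1)
Reached 1 after 22 steps
= 22


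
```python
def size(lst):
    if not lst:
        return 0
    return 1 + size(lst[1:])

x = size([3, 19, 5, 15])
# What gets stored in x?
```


size([3, 19, 5, 15])
= 1 + size([19, 5, 15])
= 1 + 1 + size([5, 15])
= 1 + 1 + 1 + size([15])
= 1 + 1 + 1 + 1 + size([])
= 1 + 1 + 1 + 1 + 0
= 4


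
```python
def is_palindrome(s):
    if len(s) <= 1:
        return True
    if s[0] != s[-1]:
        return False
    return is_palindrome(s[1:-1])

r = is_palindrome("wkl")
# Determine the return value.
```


is_palindrome("wkl")
"wkl": s[0]='w' != s[-1]='l' -> False
= False


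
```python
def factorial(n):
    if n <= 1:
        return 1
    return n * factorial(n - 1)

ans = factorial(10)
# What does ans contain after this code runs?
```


factorial(10)
= 10 * factorial(9)
= 10 * 9 * factorial(8)
= 10 * 9 * 8 * factorial(7)
= 10 * 9 * 8 * 7 * factorial(6)
= 10 * 9 * 8 * 7 * 6 * factorial(5)
= 10 * 9 * 8 * 7 * 6 * 5 * factorial(4)
= 10 * 9 * 8 * 7 * 6 * 5 * 4 * factorial(3)
= 10 * 9 * 8 * 7 * 6 * 5 * 4 * 3 * factorial(2)
= 10 * 9 * 8 * 7 * 6 * 5 * 4 * 3 * 2 * factorial(1)
= 10 * 9 * 8 * 7 * 6 * 5 * 4 * 3 * 2 * 1
= 3628800


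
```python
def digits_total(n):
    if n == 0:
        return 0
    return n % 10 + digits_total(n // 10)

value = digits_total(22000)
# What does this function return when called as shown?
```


digits_total(22000)
= 0 + digits_total(2200)
= 0 + 0 + digits_total(220)
= 0 + 0 + 0 + digits_total(22)
= 0 + 0 + 0 + 2 + digits_total(2)
= 0 + 0 + 0 + 2 + 2 + digits_total(0)
= 0 + 0 + 0 + 2 + 2 + 0
= 4


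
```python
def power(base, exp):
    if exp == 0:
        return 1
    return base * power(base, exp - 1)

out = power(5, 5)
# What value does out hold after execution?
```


power(5, 5)
= 5 * power(5, 4)
= 5 * 5 * power(5, 3)
= 5 * 5 * 5 * power(5, 2)
= 5 * 5 * 5 * 5 * power(5, 1)
= 5 * 5 * 5 * 5 * 5 * power(5, 0)
= 5 * 5 * 5 * 5 * 5 * 1
= 3125


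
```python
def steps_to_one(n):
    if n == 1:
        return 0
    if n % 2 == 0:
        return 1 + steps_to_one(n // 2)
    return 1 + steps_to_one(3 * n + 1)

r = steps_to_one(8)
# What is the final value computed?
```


steps_to_one(8)
8 is even -> steps_to_one(4)
4 is even -> steps_to_one(2)
2 is even -> steps_to_one(1)
Reached 1 after 3 steps
= 3


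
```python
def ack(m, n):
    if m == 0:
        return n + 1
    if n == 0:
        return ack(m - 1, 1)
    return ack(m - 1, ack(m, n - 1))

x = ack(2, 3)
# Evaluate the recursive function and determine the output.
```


ack(2, 3)
= ack(1, ack(2, 2))
First compute ack(2, 2) = 7
= ack(1, 7)
= 9


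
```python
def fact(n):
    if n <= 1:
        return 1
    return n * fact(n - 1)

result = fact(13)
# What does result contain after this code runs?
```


fact(13)
= 13 * fact(12)
= 13 * 12 * fact(11)
= 13 * 12 * 11 * fact(10)
= 13 * 12 * 11 * 10 * fact(9)
= 13 * 12 * 11 * 10 * 9 * fact(8)
= 13 * 12 * 11 * 10 * 9 * 8 * fact(7)
= 13 * 12 * 11 * 10 * 9 * 8 * 7 * fact(6)
= 13 * 12 * 11 * 10 * 9 * 8 * 7 * 6 * fact(5)
= 13 * 12 * 11 * 10 * 9 * 8 * 7 * 6 * 5 * fact(4)
= 13 * 12 * 11 * 10 * 9 * 8 * 7 * 6 * 5 * 4 * fact(3)
= 13 * 12 * 11 * 10 * 9 * 8 * 7 * 6 * 5 * 4 * 3 * fact(2)
= 13 * 12 * 11 * 10 * 9 * 8 * 7 * 6 * 5 * 4 * 3 * 2 * fact(1)
= 13 * 12 * 11 * 10 * 9 * 8 * 7 * 6 * 5 * 4 * 3 * 2 * 1
= 6227020800


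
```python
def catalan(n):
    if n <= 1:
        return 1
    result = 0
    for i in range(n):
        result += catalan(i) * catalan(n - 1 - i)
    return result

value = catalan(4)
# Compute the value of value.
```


catalan(4)
= sum of catalan(i) * catalan(4-1-i) for i in 0..3
First compute sub-values bottom-up:
  catalan(0) = 1, catalan(1) = 1
  catalan(2) = 1*1 + 1*1 = 2
  catalan(3) = 1*2 + 1*1 + 2*1 = 5
Now catalan(4):
  catalan(0)*catalan(3) = 1*5 = 5
  catalan(1)*catalan(2) = 1*2 = 2
  catalan(2)*catalan(1) = 2*1 = 2
  catalan(3)*catalan(0) = 5*1 = 5
= 5 + 2 + 2 + 5
= 14


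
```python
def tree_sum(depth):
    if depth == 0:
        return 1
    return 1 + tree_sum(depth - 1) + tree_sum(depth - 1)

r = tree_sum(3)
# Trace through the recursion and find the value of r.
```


tree_sum(3)
= 1 + tree_sum(2) + tree_sum(2)
= 1 + 2 * tree_sum(2)
tree_sum(k) = 2^(k+1) - 1
tree_sum(0) = 1
tree_sum(1) = 3
tree_sum(2) = 7
tree_sum(3) = 15
tree_sum(3) = 2^4 - 1 = 15


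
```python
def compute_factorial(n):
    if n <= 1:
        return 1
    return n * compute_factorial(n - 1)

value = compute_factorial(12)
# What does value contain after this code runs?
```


compute_factorial(12)
= 12 * compute_factorial(11)
= 12 * 11 * compute_factorial(10)
= 12 * 11 * 10 * compute_factorial(9)
= 12 * 11 * 10 * 9 * compute_factorial(8)
= 12 * 11 * 10 * 9 * 8 * compute_factorial(7)
= 12 * 11 * 10 * 9 * 8 * 7 * compute_factorial(6)
= 12 * 11 * 10 * 9 * 8 * 7 * 6 * compute_factorial(5)
= 12 * 11 * 10 * 9 * 8 * 7 * 6 * 5 * compute_factorial(4)
= 12 * 11 * 10 * 9 * 8 * 7 * 6 * 5 * 4 * compute_factorial(3)
= 12 * 11 * 10 * 9 * 8 * 7 * 6 * 5 * 4 * 3 * compute_factorial(2)
= 12 * 11 * 10 * 9 * 8 * 7 * 6 * 5 * 4 * 3 * 2 * compute_factorial(1)
= 12 * 11 * 10 * 9 * 8 * 7 * 6 * 5 * 4 * 3 * 2 * 1
= 479001600


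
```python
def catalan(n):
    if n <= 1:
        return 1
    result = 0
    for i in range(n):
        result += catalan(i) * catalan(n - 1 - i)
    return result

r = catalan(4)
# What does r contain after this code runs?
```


catalan(4)
= sum of catalan(i) * catalan(4-1-i) for i in 0..3
First compute sub-values bottom-up:
  catalan(0) = 1, catalan(1) = 1
  catalan(2) = 1*1 + 1*1 = 2
  catalan(3) = 1*2 + 1*1 + 2*1 = 5
Now catalan(4):
  catalan(0)*catalan(3) = 1*5 = 5
  catalan(1)*catalan(2) = 1*2 = 2
  catalan(2)*catalan(1) = 2*1 = 2
  catalan(3)*catalan(0) = 5*1 = 5
= 5 + 2 + 2 + 5
= 14


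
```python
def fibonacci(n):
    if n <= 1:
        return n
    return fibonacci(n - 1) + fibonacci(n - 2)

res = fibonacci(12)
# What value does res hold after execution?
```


fibonacci(12)
= fibonacci(11) + fibonacci(10)
= (fibonacci(10) + fibonacci(9)) + fibonacci(10)
Computing bottom-up: fibonacci(0)=0, fibonacci(1)=1, fibonacci(2)=1, fibonacci(3)=2, fibonacci(4)=3, fibonacci(5)=5, fibonacci(6)=8, fibonacci(7)=13, fibonacci(8)=21, fibonacci(9)=34, fibonacci(10)=55, fibonacci(11)=89, fibonacci(12)=144
= 144


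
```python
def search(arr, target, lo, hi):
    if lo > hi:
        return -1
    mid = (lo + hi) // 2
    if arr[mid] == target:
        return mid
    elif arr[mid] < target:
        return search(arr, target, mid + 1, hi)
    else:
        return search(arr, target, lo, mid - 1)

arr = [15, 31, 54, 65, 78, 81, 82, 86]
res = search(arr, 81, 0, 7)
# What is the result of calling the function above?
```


search(arr, 81, 0, 7)
lo=0, hi=7, mid=3, arr[mid]=65
65 < 81, search right half
lo=4, hi=7, mid=5, arr[mid]=81
arr[5] == 81, found at index 5
= 5


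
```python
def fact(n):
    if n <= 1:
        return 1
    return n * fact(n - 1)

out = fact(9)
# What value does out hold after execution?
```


fact(9)
= 9 * fact(8)
= 9 * 8 * fact(7)
= 9 * 8 * 7 * fact(6)
= 9 * 8 * 7 * 6 * fact(5)
= 9 * 8 * 7 * 6 * 5 * fact(4)
= 9 * 8 * 7 * 6 * 5 * 4 * fact(3)
= 9 * 8 * 7 * 6 * 5 * 4 * 3 * fact(2)
= 9 * 8 * 7 * 6 * 5 * 4 * 3 * 2 * fact(1)
= 9 * 8 * 7 * 6 * 5 * 4 * 3 * 2 * 1
= 362880


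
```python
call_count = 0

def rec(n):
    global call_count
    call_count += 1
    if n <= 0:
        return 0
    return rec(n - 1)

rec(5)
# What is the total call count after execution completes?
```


rec(5) calls rec(4) calls ... calls rec(0)
Total calls: 5 + 1 (for base case) = 6


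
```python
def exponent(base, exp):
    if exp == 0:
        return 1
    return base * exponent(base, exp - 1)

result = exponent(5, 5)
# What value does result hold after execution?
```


exponent(5, 5)
= 5 * exponent(5, 4)
= 5 * 5 * exponent(5, 3)
= 5 * 5 * 5 * exponent(5, 2)
= 5 * 5 * 5 * 5 * exponent(5, 1)
= 5 * 5 * 5 * 5 * 5 * exponent(5, 0)
= 5 * 5 * 5 * 5 * 5 * 1
= 3125


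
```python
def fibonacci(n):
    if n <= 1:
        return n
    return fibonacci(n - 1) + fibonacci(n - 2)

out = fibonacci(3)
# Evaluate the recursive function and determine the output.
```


fibonacci(3)
= fibonacci(2) + fibonacci(1)
Computing bottom-up: fibonacci(0)=0, fibonacci(1)=1, fibonacci(2)=1, fibonacci(3)=2
= 2


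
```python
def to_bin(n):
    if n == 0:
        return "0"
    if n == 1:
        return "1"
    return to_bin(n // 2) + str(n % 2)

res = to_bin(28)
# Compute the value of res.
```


to_bin(28)
= to_bin(14) + "0"
= to_bin(7) + "0" + "0"
= to_bin(3) + "1" + "0" + "0"
= to_bin(1) + "1" + "1" + "0" + "0"
= "1" + "1" + "1" + "0" + "0"
= "11100"


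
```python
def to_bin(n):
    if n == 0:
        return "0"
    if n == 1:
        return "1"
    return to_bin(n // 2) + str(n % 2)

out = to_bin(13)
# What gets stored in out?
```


to_bin(13)
= to_bin(6) + "1"
= to_bin(3) + "0" + "1"
= to_bin(1) + "1" + "0" + "1"
= "1" + "1" + "0" + "1"
= "1101"


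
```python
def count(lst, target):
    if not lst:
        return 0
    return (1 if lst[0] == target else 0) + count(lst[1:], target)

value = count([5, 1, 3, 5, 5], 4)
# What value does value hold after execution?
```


count([5, 1, 3, 5, 5], 4)
lst[0]=5 != 4: 0 + count([1, 3, 5, 5], 4)
lst[0]=1 != 4: 0 + count([3, 5, 5], 4)
lst[0]=3 != 4: 0 + count([5, 5], 4)
lst[0]=5 != 4: 0 + count([5], 4)
lst[0]=5 != 4: 0 + count([], 4)
= 0


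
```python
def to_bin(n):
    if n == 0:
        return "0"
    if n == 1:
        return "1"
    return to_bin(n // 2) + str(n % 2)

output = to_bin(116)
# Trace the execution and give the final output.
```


to_bin(116)
= to_bin(58) + "0"
= to_bin(29) + "0" + "0"
= to_bin(14) + "1" + "0" + "0"
= to_bin(7) + "0" + "1" + "0" + "0"
= to_bin(3) + "1" + "0" + "1" + "0" + "0"
= to_bin(1) + "1" + "1" + "0" + "1" + "0" + "0"
= "1" + "1" + "1" + "0" + "1" + "0" + "0"
= "1110100"


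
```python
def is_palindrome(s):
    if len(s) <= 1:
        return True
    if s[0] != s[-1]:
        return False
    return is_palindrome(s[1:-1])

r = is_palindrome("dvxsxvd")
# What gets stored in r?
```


is_palindrome("dvxsxvd")
"dvxsxvd": s[0]='d' == s[-1]='d' -> is_palindrome("vxsxv")
"vxsxv": s[0]='v' == s[-1]='v' -> is_palindrome("xsx")
"xsx": s[0]='x' == s[-1]='x' -> is_palindrome("s")
"s": len <= 1 -> True
= True


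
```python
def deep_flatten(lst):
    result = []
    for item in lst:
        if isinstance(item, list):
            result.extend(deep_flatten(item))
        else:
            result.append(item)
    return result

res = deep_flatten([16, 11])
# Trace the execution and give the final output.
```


deep_flatten([16, 11])
Processing each element:
  16 is not a list -> append 16
  11 is not a list -> append 11
= [16, 11]


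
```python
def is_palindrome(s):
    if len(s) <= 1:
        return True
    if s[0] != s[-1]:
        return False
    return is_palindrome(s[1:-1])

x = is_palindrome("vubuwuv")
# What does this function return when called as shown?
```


is_palindrome("vubuwuv")
"vubuwuv": s[0]='v' == s[-1]='v' -> is_palindrome("ubuwu")
"ubuwu": s[0]='u' == s[-1]='u' -> is_palindrome("buw")
"buw": s[0]='b' != s[-1]='w' -> False
= False


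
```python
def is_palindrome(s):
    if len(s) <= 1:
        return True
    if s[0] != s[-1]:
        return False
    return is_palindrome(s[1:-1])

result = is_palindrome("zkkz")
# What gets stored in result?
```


is_palindrome("zkkz")
"zkkz": s[0]='z' == s[-1]='z' -> is_palindrome("kk")
"kk": s[0]='k' == s[-1]='k' -> is_palindrome("")
"": len <= 1 -> True
= True


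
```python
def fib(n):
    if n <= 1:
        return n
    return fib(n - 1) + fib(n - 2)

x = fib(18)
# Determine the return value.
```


fib(18)
= fib(17) + fib(16)
= (fib(16) + fib(15)) + fib(16)
Computing bottom-up: fib(0)=0, fib(1)=1, fib(2)=1, fib(3)=2, fib(4)=3, fib(5)=5, fib(6)=8, fib(7)=13, fib(8)=21, fib(9)=34, fib(10)=55, fib(11)=89, fib(12)=144, fib(13)=233, fib(14)=377, fib(15)=610, fib(16)=987, fib(17)=1597, fib(18)=2584
= 2584


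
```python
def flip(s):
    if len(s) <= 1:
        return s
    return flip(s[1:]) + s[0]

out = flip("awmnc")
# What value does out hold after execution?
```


flip("awmnc")
= flip("wmnc") + "a"
= flip("mnc") + "w" + "a"
= flip("nc") + "m" + "w" + "a"
= flip("c") + "n" + "m" + "w" + "a"
= "c" + "n" + "m" + "w" + "a"
= "cnmwa"


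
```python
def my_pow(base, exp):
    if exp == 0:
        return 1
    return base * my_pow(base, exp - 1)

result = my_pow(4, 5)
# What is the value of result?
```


my_pow(4, 5)
= 4 * my_pow(4, 4)
= 4 * 4 * my_pow(4, 3)
= 4 * 4 * 4 * my_pow(4, 2)
= 4 * 4 * 4 * 4 * my_pow(4, 1)
= 4 * 4 * 4 * 4 * 4 * my_pow(4, 0)
= 4 * 4 * 4 * 4 * 4 * 1
= 1024


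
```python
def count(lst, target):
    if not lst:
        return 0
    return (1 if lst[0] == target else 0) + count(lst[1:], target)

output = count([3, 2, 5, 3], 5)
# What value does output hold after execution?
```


count([3, 2, 5, 3], 5)
lst[0]=3 != 5: 0 + count([2, 5, 3], 5)
lst[0]=2 != 5: 0 + count([5, 3], 5)
lst[0]=5 == 5: 1 + count([3], 5)
lst[0]=3 != 5: 0 + count([], 5)
= 1


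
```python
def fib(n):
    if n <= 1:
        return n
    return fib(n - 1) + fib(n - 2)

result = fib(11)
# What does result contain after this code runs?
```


fib(11)
= fib(10) + fib(9)
= (fib(9) + fib(8)) + fib(9)
Computing bottom-up: fib(0)=0, fib(1)=1, fib(2)=1, fib(3)=2, fib(4)=3, fib(5)=5, fib(6)=8, fib(7)=13, fib(8)=21, fib(9)=34, fib(10)=55, fib(11)=89
= 89


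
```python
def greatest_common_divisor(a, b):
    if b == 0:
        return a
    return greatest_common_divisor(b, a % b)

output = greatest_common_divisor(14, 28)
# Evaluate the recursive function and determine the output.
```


greatest_common_divisor(14, 28)
= greatest_common_divisor(28, 14 % 28) = greatest_common_divisor(28, 14)
= greatest_common_divisor(14, 28 % 14) = greatest_common_divisor(14, 0)
b == 0, return a = 14


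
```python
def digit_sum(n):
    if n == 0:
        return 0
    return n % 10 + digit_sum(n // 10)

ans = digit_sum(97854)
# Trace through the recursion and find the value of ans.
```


digit_sum(97854)
= 4 + digit_sum(9785)
= 4 + 5 + digit_sum(978)
= 4 + 5 + 8 + digit_sum(97)
= 4 + 5 + 8 + 7 + digit_sum(9)
= 4 + 5 + 8 + 7 + 9 + digit_sum(0)
= 4 + 5 + 8 + 7 + 9 + 0
= 33


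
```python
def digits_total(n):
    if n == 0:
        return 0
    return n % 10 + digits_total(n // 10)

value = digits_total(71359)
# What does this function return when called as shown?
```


digits_total(71359)
= 9 + digits_total(7135)
= 9 + 5 + digits_total(713)
= 9 + 5 + 3 + digits_total(71)
= 9 + 5 + 3 + 1 + digits_total(7)
= 9 + 5 + 3 + 1 + 7 + digits_total(0)
= 9 + 5 + 3 + 1 + 7 + 0
= 25


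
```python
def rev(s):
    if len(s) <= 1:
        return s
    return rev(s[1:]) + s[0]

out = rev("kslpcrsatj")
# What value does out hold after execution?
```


rev("kslpcrsatj")
= rev("slpcrsatj") + "k"
= rev("lpcrsatj") + "s" + "k"
= rev("pcrsatj") + "l" + "s" + "k"
= rev("crsatj") + "p" + "l" + "s" + "k"
= rev("rsatj") + "c" + "p" + "l" + "s" + "k"
= rev("satj") + "r" + "c" + "p" + "l" + "s" + "k"
= rev("atj") + "s" + "r" + "c" + "p" + "l" + "s" + "k"
= rev("tj") + "a" + "s" + "r" + "c" + "p" + "l" + "s" + "k"
= rev("j") + "t" + "a" + "s" + "r" + "c" + "p" + "l" + "s" + "k"
= "j" + "t" + "a" + "s" + "r" + "c" + "p" + "l" + "s" + "k"
= "jtasrcplsk"


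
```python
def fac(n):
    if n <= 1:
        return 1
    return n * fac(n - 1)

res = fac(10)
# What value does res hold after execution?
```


fac(10)
= 10 * fac(9)
= 10 * 9 * fac(8)
= 10 * 9 * 8 * fac(7)
= 10 * 9 * 8 * 7 * fac(6)
= 10 * 9 * 8 * 7 * 6 * fac(5)
= 10 * 9 * 8 * 7 * 6 * 5 * fac(4)
= 10 * 9 * 8 * 7 * 6 * 5 * 4 * fac(3)
= 10 * 9 * 8 * 7 * 6 * 5 * 4 * 3 * fac(2)
= 10 * 9 * 8 * 7 * 6 * 5 * 4 * 3 * 2 * fac(1)
= 10 * 9 * 8 * 7 * 6 * 5 * 4 * 3 * 2 * 1
= 3628800


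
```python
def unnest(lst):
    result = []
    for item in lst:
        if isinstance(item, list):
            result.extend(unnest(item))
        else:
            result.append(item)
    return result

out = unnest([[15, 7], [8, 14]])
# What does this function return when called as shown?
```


unnest([[15, 7], [8, 14]])
Processing each element:
  [15, 7] is a list -> unnest recursively -> [15, 7]
  [8, 14] is a list -> unnest recursively -> [8, 14]
= [15, 7, 8, 14]


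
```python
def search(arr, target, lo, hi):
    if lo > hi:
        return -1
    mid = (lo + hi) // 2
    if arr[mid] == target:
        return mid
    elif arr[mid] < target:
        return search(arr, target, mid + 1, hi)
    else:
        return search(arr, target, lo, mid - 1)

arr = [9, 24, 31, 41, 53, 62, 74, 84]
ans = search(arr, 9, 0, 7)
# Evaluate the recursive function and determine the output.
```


search(arr, 9, 0, 7)
lo=0, hi=7, mid=3, arr[mid]=41
41 > 9, search left half
lo=0, hi=2, mid=1, arr[mid]=24
24 > 9, search left half
lo=0, hi=0, mid=0, arr[mid]=9
arr[0] == 9, found at index 0
= 0


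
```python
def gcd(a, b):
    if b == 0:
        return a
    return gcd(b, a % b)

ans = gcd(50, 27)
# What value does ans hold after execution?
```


gcd(50, 27)
= gcd(27, 50 % 27) = gcd(27, 23)
= gcd(23, 27 % 23) = gcd(23, 4)
= gcd(4, 23 % 4) = gcd(4, 3)
= gcd(3, 4 % 3) = gcd(3, 1)
= gcd(1, 3 % 1) = gcd(1, 0)
b == 0, return a = 1


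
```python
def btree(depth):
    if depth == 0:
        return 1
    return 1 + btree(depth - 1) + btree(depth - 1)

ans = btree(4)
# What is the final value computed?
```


btree(4)
= 1 + btree(3) + btree(3)
= 1 + 2 * btree(3)
btree(k) = 2^(k+1) - 1
btree(0) = 1
btree(1) = 3
btree(2) = 7
btree(3) = 15
btree(4) = 31
btree(4) = 2^5 - 1 = 31


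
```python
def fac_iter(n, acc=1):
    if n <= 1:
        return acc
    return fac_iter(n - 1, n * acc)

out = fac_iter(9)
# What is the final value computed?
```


fac_iter(9, 1)
= fac_iter(8, 9 * 1) = fac_iter(8, 9)
= fac_iter(7, 8 * 9) = fac_iter(7, 72)
= fac_iter(6, 7 * 72) = fac_iter(6, 504)
= fac_iter(5, 6 * 504) = fac_iter(5, 3024)
= fac_iter(4, 5 * 3024) = fac_iter(4, 15120)
= fac_iter(3, 4 * 15120) = fac_iter(3, 60480)
= fac_iter(2, 3 * 60480) = fac_iter(2, 181440)
= fac_iter(1, 2 * 181440) = fac_iter(1, 362880)
n <= 1, return acc = 362880


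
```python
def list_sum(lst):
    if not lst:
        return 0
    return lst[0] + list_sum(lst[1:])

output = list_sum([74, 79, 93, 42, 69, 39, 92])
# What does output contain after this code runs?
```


list_sum([74, 79, 93, 42, 69, 39, 92])
= 74 + list_sum([79, 93, 42, 69, 39, 92])
= 74 + 79 + list_sum([93, 42, 69, 39, 92])
= 74 + 79 + 93 + list_sum([42, 69, 39, 92])
= 74 + 79 + 93 + 42 + list_sum([69, 39, 92])
= 74 + 79 + 93 + 42 + 69 + list_sum([39, 92])
= 74 + 79 + 93 + 42 + 69 + 39 + list_sum([92])
= 74 + 79 + 93 + 42 + 69 + 39 + 92 + list_sum([])
= 74 + 79 + 93 + 42 + 69 + 39 + 92 + 0
= 488


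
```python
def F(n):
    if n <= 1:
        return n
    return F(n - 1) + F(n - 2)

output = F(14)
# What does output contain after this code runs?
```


F(14)
= F(13) + F(12)
= (F(12) + F(11)) + F(12)
Computing bottom-up: F(0)=0, F(1)=1, F(2)=1, F(3)=2, F(4)=3, F(5)=5, F(6)=8, F(7)=13, F(8)=21, F(9)=34, F(10)=55, F(11)=89, F(12)=144, F(13)=233, F(14)=377
= 377


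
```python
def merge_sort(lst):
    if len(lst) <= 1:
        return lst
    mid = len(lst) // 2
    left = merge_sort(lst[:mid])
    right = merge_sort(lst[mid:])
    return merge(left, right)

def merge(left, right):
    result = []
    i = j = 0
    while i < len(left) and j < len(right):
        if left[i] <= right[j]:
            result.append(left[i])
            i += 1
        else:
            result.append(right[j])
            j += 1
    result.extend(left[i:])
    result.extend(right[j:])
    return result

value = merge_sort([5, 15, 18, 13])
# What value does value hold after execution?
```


merge_sort([5, 15, 18, 13])
Split into [5, 15] and [18, 13]
Left sorted: [5, 15]
Right sorted: [13, 18]
Merge [5, 15] and [13, 18]
= [5, 13, 15, 18]


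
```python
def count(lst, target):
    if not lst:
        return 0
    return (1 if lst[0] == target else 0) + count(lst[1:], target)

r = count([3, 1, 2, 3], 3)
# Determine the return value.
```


count([3, 1, 2, 3], 3)
lst[0]=3 == 3: 1 + count([1, 2, 3], 3)
lst[0]=1 != 3: 0 + count([2, 3], 3)
lst[0]=2 != 3: 0 + count([3], 3)
lst[0]=3 == 3: 1 + count([], 3)
= 2


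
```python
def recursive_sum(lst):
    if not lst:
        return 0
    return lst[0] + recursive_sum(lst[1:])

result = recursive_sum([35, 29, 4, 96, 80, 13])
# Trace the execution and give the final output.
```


recursive_sum([35, 29, 4, 96, 80, 13])
= 35 + recursive_sum([29, 4, 96, 80, 13])
= 35 + 29 + recursive_sum([4, 96, 80, 13])
= 35 + 29 + 4 + recursive_sum([96, 80, 13])
= 35 + 29 + 4 + 96 + recursive_sum([80, 13])
= 35 + 29 + 4 + 96 + 80 + recursive_sum([13])
= 35 + 29 + 4 + 96 + 80 + 13 + recursive_sum([])
= 35 + 29 + 4 + 96 + 80 + 13 + 0
= 257


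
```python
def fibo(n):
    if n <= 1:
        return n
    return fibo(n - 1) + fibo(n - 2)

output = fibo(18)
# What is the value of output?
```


fibo(18)
= fibo(17) + fibo(16)
= (fibo(16) + fibo(15)) + fibo(16)
Computing bottom-up: fibo(0)=0, fibo(1)=1, fibo(2)=1, fibo(3)=2, fibo(4)=3, fibo(5)=5, fibo(6)=8, fibo(7)=13, fibo(8)=21, fibo(9)=34, fibo(10)=55, fibo(11)=89, fibo(12)=144, fibo(13)=233, fibo(14)=377, fibo(15)=610, fibo(16)=987, fibo(17)=1597, fibo(18)=2584
= 2584


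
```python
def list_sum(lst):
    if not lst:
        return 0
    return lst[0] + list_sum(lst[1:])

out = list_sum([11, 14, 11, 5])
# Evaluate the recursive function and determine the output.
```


list_sum([11, 14, 11, 5])
= 11 + list_sum([14, 11, 5])
= 11 + 14 + list_sum([11, 5])
= 11 + 14 + 11 + list_sum([5])
= 11 + 14 + 11 + 5 + list_sum([])
= 11 + 14 + 11 + 5 + 0
= 41


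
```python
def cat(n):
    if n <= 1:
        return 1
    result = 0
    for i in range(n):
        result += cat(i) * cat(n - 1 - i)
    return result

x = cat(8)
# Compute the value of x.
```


cat(8)
= sum of cat(i) * cat(8-1-i) for i in 0..7
First compute sub-values bottom-up:
  cat(0) = 1, cat(1) = 1
  cat(2) = 1*1 + 1*1 = 2
  cat(3) = 1*2 + 1*1 + 2*1 = 5
  cat(4) = 1*5 + 1*2 + 2*1 + 5*1 = 14
  cat(5) = 1*14 + 1*5 + 2*2 + 5*1 + 14*1 = 42
  cat(6) = 1*42 + 1*14 + 2*5 + 5*2 + 14*1 + 42*1 = 132
  cat(7) = 1*132 + 1*42 + 2*14 + 5*5 + 14*2 + 42*1 + 132*1 = 429
Now cat(8):
  cat(0)*cat(7) = 1*429 = 429
  cat(1)*cat(6) = 1*132 = 132
  cat(2)*cat(5) = 2*42 = 84
  cat(3)*cat(4) = 5*14 = 70
  cat(4)*cat(3) = 14*5 = 70
  cat(5)*cat(2) = 42*2 = 84
  cat(6)*cat(1) = 132*1 = 132
  cat(7)*cat(0) = 429*1 = 429
= 429 + 132 + 84 + 70 + 70 + 84 + 132 + 429
= 1430
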